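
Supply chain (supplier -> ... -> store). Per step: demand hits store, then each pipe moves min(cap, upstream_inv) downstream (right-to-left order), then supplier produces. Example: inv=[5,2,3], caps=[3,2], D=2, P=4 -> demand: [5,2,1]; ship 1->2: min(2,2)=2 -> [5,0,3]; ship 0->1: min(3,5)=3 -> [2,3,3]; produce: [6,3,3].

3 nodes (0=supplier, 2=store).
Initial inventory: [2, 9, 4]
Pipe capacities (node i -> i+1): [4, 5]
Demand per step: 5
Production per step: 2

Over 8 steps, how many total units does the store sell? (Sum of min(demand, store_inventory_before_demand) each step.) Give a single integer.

Answer: 25

Derivation:
Step 1: sold=4 (running total=4) -> [2 6 5]
Step 2: sold=5 (running total=9) -> [2 3 5]
Step 3: sold=5 (running total=14) -> [2 2 3]
Step 4: sold=3 (running total=17) -> [2 2 2]
Step 5: sold=2 (running total=19) -> [2 2 2]
Step 6: sold=2 (running total=21) -> [2 2 2]
Step 7: sold=2 (running total=23) -> [2 2 2]
Step 8: sold=2 (running total=25) -> [2 2 2]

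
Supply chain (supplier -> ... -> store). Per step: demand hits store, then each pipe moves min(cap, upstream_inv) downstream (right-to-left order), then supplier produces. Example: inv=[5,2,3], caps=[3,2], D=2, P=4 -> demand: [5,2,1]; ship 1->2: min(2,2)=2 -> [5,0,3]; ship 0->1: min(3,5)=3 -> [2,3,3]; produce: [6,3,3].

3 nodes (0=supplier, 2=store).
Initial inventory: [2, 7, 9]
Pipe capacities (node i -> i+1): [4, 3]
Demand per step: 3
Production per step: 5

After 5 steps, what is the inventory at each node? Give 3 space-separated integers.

Step 1: demand=3,sold=3 ship[1->2]=3 ship[0->1]=2 prod=5 -> inv=[5 6 9]
Step 2: demand=3,sold=3 ship[1->2]=3 ship[0->1]=4 prod=5 -> inv=[6 7 9]
Step 3: demand=3,sold=3 ship[1->2]=3 ship[0->1]=4 prod=5 -> inv=[7 8 9]
Step 4: demand=3,sold=3 ship[1->2]=3 ship[0->1]=4 prod=5 -> inv=[8 9 9]
Step 5: demand=3,sold=3 ship[1->2]=3 ship[0->1]=4 prod=5 -> inv=[9 10 9]

9 10 9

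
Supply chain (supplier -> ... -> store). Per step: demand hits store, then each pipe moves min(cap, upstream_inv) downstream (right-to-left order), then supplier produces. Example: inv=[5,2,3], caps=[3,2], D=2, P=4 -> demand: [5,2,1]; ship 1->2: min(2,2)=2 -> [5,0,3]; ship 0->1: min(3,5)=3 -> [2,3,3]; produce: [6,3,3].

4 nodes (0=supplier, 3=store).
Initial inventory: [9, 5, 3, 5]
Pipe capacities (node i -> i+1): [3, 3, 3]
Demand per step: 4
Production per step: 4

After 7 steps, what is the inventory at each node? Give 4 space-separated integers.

Step 1: demand=4,sold=4 ship[2->3]=3 ship[1->2]=3 ship[0->1]=3 prod=4 -> inv=[10 5 3 4]
Step 2: demand=4,sold=4 ship[2->3]=3 ship[1->2]=3 ship[0->1]=3 prod=4 -> inv=[11 5 3 3]
Step 3: demand=4,sold=3 ship[2->3]=3 ship[1->2]=3 ship[0->1]=3 prod=4 -> inv=[12 5 3 3]
Step 4: demand=4,sold=3 ship[2->3]=3 ship[1->2]=3 ship[0->1]=3 prod=4 -> inv=[13 5 3 3]
Step 5: demand=4,sold=3 ship[2->3]=3 ship[1->2]=3 ship[0->1]=3 prod=4 -> inv=[14 5 3 3]
Step 6: demand=4,sold=3 ship[2->3]=3 ship[1->2]=3 ship[0->1]=3 prod=4 -> inv=[15 5 3 3]
Step 7: demand=4,sold=3 ship[2->3]=3 ship[1->2]=3 ship[0->1]=3 prod=4 -> inv=[16 5 3 3]

16 5 3 3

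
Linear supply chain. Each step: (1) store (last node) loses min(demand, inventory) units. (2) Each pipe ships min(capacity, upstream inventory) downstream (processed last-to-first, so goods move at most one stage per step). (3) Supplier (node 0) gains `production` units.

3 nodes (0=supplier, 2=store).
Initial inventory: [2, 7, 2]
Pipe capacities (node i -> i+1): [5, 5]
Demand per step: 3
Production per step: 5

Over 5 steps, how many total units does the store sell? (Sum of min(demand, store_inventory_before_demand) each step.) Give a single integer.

Answer: 14

Derivation:
Step 1: sold=2 (running total=2) -> [5 4 5]
Step 2: sold=3 (running total=5) -> [5 5 6]
Step 3: sold=3 (running total=8) -> [5 5 8]
Step 4: sold=3 (running total=11) -> [5 5 10]
Step 5: sold=3 (running total=14) -> [5 5 12]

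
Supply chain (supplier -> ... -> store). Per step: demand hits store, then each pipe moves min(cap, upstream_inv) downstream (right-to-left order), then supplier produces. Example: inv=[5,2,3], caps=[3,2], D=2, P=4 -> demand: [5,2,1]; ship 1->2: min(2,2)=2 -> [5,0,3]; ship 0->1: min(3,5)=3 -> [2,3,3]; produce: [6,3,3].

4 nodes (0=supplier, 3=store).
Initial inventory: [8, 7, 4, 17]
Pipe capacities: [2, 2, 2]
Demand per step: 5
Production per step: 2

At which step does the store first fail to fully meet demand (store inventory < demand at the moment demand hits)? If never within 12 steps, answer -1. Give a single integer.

Step 1: demand=5,sold=5 ship[2->3]=2 ship[1->2]=2 ship[0->1]=2 prod=2 -> [8 7 4 14]
Step 2: demand=5,sold=5 ship[2->3]=2 ship[1->2]=2 ship[0->1]=2 prod=2 -> [8 7 4 11]
Step 3: demand=5,sold=5 ship[2->3]=2 ship[1->2]=2 ship[0->1]=2 prod=2 -> [8 7 4 8]
Step 4: demand=5,sold=5 ship[2->3]=2 ship[1->2]=2 ship[0->1]=2 prod=2 -> [8 7 4 5]
Step 5: demand=5,sold=5 ship[2->3]=2 ship[1->2]=2 ship[0->1]=2 prod=2 -> [8 7 4 2]
Step 6: demand=5,sold=2 ship[2->3]=2 ship[1->2]=2 ship[0->1]=2 prod=2 -> [8 7 4 2]
Step 7: demand=5,sold=2 ship[2->3]=2 ship[1->2]=2 ship[0->1]=2 prod=2 -> [8 7 4 2]
Step 8: demand=5,sold=2 ship[2->3]=2 ship[1->2]=2 ship[0->1]=2 prod=2 -> [8 7 4 2]
Step 9: demand=5,sold=2 ship[2->3]=2 ship[1->2]=2 ship[0->1]=2 prod=2 -> [8 7 4 2]
Step 10: demand=5,sold=2 ship[2->3]=2 ship[1->2]=2 ship[0->1]=2 prod=2 -> [8 7 4 2]
Step 11: demand=5,sold=2 ship[2->3]=2 ship[1->2]=2 ship[0->1]=2 prod=2 -> [8 7 4 2]
Step 12: demand=5,sold=2 ship[2->3]=2 ship[1->2]=2 ship[0->1]=2 prod=2 -> [8 7 4 2]
First stockout at step 6

6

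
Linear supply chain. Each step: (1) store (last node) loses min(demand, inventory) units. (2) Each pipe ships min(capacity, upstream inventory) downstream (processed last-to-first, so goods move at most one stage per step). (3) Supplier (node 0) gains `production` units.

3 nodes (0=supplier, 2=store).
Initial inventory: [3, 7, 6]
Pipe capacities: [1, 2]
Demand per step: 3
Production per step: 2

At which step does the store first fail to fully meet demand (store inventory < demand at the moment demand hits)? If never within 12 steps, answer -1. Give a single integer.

Step 1: demand=3,sold=3 ship[1->2]=2 ship[0->1]=1 prod=2 -> [4 6 5]
Step 2: demand=3,sold=3 ship[1->2]=2 ship[0->1]=1 prod=2 -> [5 5 4]
Step 3: demand=3,sold=3 ship[1->2]=2 ship[0->1]=1 prod=2 -> [6 4 3]
Step 4: demand=3,sold=3 ship[1->2]=2 ship[0->1]=1 prod=2 -> [7 3 2]
Step 5: demand=3,sold=2 ship[1->2]=2 ship[0->1]=1 prod=2 -> [8 2 2]
Step 6: demand=3,sold=2 ship[1->2]=2 ship[0->1]=1 prod=2 -> [9 1 2]
Step 7: demand=3,sold=2 ship[1->2]=1 ship[0->1]=1 prod=2 -> [10 1 1]
Step 8: demand=3,sold=1 ship[1->2]=1 ship[0->1]=1 prod=2 -> [11 1 1]
Step 9: demand=3,sold=1 ship[1->2]=1 ship[0->1]=1 prod=2 -> [12 1 1]
Step 10: demand=3,sold=1 ship[1->2]=1 ship[0->1]=1 prod=2 -> [13 1 1]
Step 11: demand=3,sold=1 ship[1->2]=1 ship[0->1]=1 prod=2 -> [14 1 1]
Step 12: demand=3,sold=1 ship[1->2]=1 ship[0->1]=1 prod=2 -> [15 1 1]
First stockout at step 5

5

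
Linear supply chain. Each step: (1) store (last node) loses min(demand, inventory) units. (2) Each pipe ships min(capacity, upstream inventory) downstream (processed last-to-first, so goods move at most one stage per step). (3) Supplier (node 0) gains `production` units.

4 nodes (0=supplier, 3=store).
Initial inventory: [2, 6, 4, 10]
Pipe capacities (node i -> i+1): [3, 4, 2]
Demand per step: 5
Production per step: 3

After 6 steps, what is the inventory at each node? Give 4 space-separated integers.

Step 1: demand=5,sold=5 ship[2->3]=2 ship[1->2]=4 ship[0->1]=2 prod=3 -> inv=[3 4 6 7]
Step 2: demand=5,sold=5 ship[2->3]=2 ship[1->2]=4 ship[0->1]=3 prod=3 -> inv=[3 3 8 4]
Step 3: demand=5,sold=4 ship[2->3]=2 ship[1->2]=3 ship[0->1]=3 prod=3 -> inv=[3 3 9 2]
Step 4: demand=5,sold=2 ship[2->3]=2 ship[1->2]=3 ship[0->1]=3 prod=3 -> inv=[3 3 10 2]
Step 5: demand=5,sold=2 ship[2->3]=2 ship[1->2]=3 ship[0->1]=3 prod=3 -> inv=[3 3 11 2]
Step 6: demand=5,sold=2 ship[2->3]=2 ship[1->2]=3 ship[0->1]=3 prod=3 -> inv=[3 3 12 2]

3 3 12 2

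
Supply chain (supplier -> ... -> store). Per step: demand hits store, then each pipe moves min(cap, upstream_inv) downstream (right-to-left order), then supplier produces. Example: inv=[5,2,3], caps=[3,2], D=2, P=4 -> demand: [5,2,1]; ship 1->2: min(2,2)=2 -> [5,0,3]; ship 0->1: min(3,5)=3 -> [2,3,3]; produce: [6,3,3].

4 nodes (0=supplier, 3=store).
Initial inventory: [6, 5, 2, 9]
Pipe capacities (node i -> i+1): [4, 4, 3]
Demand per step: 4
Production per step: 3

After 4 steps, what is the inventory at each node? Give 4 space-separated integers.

Step 1: demand=4,sold=4 ship[2->3]=2 ship[1->2]=4 ship[0->1]=4 prod=3 -> inv=[5 5 4 7]
Step 2: demand=4,sold=4 ship[2->3]=3 ship[1->2]=4 ship[0->1]=4 prod=3 -> inv=[4 5 5 6]
Step 3: demand=4,sold=4 ship[2->3]=3 ship[1->2]=4 ship[0->1]=4 prod=3 -> inv=[3 5 6 5]
Step 4: demand=4,sold=4 ship[2->3]=3 ship[1->2]=4 ship[0->1]=3 prod=3 -> inv=[3 4 7 4]

3 4 7 4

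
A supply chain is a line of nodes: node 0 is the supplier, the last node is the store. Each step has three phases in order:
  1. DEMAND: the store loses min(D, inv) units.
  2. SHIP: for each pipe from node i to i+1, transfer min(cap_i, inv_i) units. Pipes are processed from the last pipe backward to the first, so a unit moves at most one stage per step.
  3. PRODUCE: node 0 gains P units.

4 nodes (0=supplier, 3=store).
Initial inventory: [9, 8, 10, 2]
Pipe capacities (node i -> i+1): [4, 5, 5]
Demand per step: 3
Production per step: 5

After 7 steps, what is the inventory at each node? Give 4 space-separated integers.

Step 1: demand=3,sold=2 ship[2->3]=5 ship[1->2]=5 ship[0->1]=4 prod=5 -> inv=[10 7 10 5]
Step 2: demand=3,sold=3 ship[2->3]=5 ship[1->2]=5 ship[0->1]=4 prod=5 -> inv=[11 6 10 7]
Step 3: demand=3,sold=3 ship[2->3]=5 ship[1->2]=5 ship[0->1]=4 prod=5 -> inv=[12 5 10 9]
Step 4: demand=3,sold=3 ship[2->3]=5 ship[1->2]=5 ship[0->1]=4 prod=5 -> inv=[13 4 10 11]
Step 5: demand=3,sold=3 ship[2->3]=5 ship[1->2]=4 ship[0->1]=4 prod=5 -> inv=[14 4 9 13]
Step 6: demand=3,sold=3 ship[2->3]=5 ship[1->2]=4 ship[0->1]=4 prod=5 -> inv=[15 4 8 15]
Step 7: demand=3,sold=3 ship[2->3]=5 ship[1->2]=4 ship[0->1]=4 prod=5 -> inv=[16 4 7 17]

16 4 7 17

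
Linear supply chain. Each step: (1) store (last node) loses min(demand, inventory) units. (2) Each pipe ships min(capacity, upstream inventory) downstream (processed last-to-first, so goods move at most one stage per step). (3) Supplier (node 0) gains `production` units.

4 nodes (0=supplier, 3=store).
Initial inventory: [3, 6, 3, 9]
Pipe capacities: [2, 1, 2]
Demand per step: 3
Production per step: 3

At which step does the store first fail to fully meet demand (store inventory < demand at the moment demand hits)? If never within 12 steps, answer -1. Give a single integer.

Step 1: demand=3,sold=3 ship[2->3]=2 ship[1->2]=1 ship[0->1]=2 prod=3 -> [4 7 2 8]
Step 2: demand=3,sold=3 ship[2->3]=2 ship[1->2]=1 ship[0->1]=2 prod=3 -> [5 8 1 7]
Step 3: demand=3,sold=3 ship[2->3]=1 ship[1->2]=1 ship[0->1]=2 prod=3 -> [6 9 1 5]
Step 4: demand=3,sold=3 ship[2->3]=1 ship[1->2]=1 ship[0->1]=2 prod=3 -> [7 10 1 3]
Step 5: demand=3,sold=3 ship[2->3]=1 ship[1->2]=1 ship[0->1]=2 prod=3 -> [8 11 1 1]
Step 6: demand=3,sold=1 ship[2->3]=1 ship[1->2]=1 ship[0->1]=2 prod=3 -> [9 12 1 1]
Step 7: demand=3,sold=1 ship[2->3]=1 ship[1->2]=1 ship[0->1]=2 prod=3 -> [10 13 1 1]
Step 8: demand=3,sold=1 ship[2->3]=1 ship[1->2]=1 ship[0->1]=2 prod=3 -> [11 14 1 1]
Step 9: demand=3,sold=1 ship[2->3]=1 ship[1->2]=1 ship[0->1]=2 prod=3 -> [12 15 1 1]
Step 10: demand=3,sold=1 ship[2->3]=1 ship[1->2]=1 ship[0->1]=2 prod=3 -> [13 16 1 1]
Step 11: demand=3,sold=1 ship[2->3]=1 ship[1->2]=1 ship[0->1]=2 prod=3 -> [14 17 1 1]
Step 12: demand=3,sold=1 ship[2->3]=1 ship[1->2]=1 ship[0->1]=2 prod=3 -> [15 18 1 1]
First stockout at step 6

6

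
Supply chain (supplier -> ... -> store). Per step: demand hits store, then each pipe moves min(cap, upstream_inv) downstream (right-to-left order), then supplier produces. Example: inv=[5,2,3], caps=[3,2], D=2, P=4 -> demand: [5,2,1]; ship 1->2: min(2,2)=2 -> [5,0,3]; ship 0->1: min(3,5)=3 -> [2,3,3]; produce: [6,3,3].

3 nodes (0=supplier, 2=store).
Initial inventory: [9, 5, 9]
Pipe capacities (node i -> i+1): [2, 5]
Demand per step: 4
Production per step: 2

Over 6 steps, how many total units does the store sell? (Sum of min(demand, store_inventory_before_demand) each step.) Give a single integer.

Step 1: sold=4 (running total=4) -> [9 2 10]
Step 2: sold=4 (running total=8) -> [9 2 8]
Step 3: sold=4 (running total=12) -> [9 2 6]
Step 4: sold=4 (running total=16) -> [9 2 4]
Step 5: sold=4 (running total=20) -> [9 2 2]
Step 6: sold=2 (running total=22) -> [9 2 2]

Answer: 22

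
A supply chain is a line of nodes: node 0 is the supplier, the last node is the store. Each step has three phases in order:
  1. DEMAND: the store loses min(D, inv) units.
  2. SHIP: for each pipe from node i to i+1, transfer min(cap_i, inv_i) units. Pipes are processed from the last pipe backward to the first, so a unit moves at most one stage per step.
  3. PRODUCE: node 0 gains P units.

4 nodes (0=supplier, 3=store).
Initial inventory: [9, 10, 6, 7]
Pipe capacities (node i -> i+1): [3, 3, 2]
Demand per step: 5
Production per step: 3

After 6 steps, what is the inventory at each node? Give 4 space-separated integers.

Step 1: demand=5,sold=5 ship[2->3]=2 ship[1->2]=3 ship[0->1]=3 prod=3 -> inv=[9 10 7 4]
Step 2: demand=5,sold=4 ship[2->3]=2 ship[1->2]=3 ship[0->1]=3 prod=3 -> inv=[9 10 8 2]
Step 3: demand=5,sold=2 ship[2->3]=2 ship[1->2]=3 ship[0->1]=3 prod=3 -> inv=[9 10 9 2]
Step 4: demand=5,sold=2 ship[2->3]=2 ship[1->2]=3 ship[0->1]=3 prod=3 -> inv=[9 10 10 2]
Step 5: demand=5,sold=2 ship[2->3]=2 ship[1->2]=3 ship[0->1]=3 prod=3 -> inv=[9 10 11 2]
Step 6: demand=5,sold=2 ship[2->3]=2 ship[1->2]=3 ship[0->1]=3 prod=3 -> inv=[9 10 12 2]

9 10 12 2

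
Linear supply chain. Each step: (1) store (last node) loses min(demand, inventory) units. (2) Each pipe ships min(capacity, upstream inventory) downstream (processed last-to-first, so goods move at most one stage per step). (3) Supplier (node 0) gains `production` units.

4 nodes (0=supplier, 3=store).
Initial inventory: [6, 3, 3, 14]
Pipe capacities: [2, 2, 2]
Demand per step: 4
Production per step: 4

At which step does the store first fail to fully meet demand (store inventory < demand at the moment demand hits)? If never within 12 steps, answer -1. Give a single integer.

Step 1: demand=4,sold=4 ship[2->3]=2 ship[1->2]=2 ship[0->1]=2 prod=4 -> [8 3 3 12]
Step 2: demand=4,sold=4 ship[2->3]=2 ship[1->2]=2 ship[0->1]=2 prod=4 -> [10 3 3 10]
Step 3: demand=4,sold=4 ship[2->3]=2 ship[1->2]=2 ship[0->1]=2 prod=4 -> [12 3 3 8]
Step 4: demand=4,sold=4 ship[2->3]=2 ship[1->2]=2 ship[0->1]=2 prod=4 -> [14 3 3 6]
Step 5: demand=4,sold=4 ship[2->3]=2 ship[1->2]=2 ship[0->1]=2 prod=4 -> [16 3 3 4]
Step 6: demand=4,sold=4 ship[2->3]=2 ship[1->2]=2 ship[0->1]=2 prod=4 -> [18 3 3 2]
Step 7: demand=4,sold=2 ship[2->3]=2 ship[1->2]=2 ship[0->1]=2 prod=4 -> [20 3 3 2]
Step 8: demand=4,sold=2 ship[2->3]=2 ship[1->2]=2 ship[0->1]=2 prod=4 -> [22 3 3 2]
Step 9: demand=4,sold=2 ship[2->3]=2 ship[1->2]=2 ship[0->1]=2 prod=4 -> [24 3 3 2]
Step 10: demand=4,sold=2 ship[2->3]=2 ship[1->2]=2 ship[0->1]=2 prod=4 -> [26 3 3 2]
Step 11: demand=4,sold=2 ship[2->3]=2 ship[1->2]=2 ship[0->1]=2 prod=4 -> [28 3 3 2]
Step 12: demand=4,sold=2 ship[2->3]=2 ship[1->2]=2 ship[0->1]=2 prod=4 -> [30 3 3 2]
First stockout at step 7

7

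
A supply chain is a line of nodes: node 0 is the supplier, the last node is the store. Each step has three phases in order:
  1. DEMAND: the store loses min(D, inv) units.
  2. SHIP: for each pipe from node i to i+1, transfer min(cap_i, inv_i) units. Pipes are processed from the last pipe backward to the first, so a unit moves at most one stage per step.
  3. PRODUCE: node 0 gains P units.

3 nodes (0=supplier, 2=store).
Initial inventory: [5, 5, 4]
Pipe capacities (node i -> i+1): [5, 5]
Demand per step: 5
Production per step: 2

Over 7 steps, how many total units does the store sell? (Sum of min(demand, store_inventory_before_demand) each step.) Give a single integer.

Step 1: sold=4 (running total=4) -> [2 5 5]
Step 2: sold=5 (running total=9) -> [2 2 5]
Step 3: sold=5 (running total=14) -> [2 2 2]
Step 4: sold=2 (running total=16) -> [2 2 2]
Step 5: sold=2 (running total=18) -> [2 2 2]
Step 6: sold=2 (running total=20) -> [2 2 2]
Step 7: sold=2 (running total=22) -> [2 2 2]

Answer: 22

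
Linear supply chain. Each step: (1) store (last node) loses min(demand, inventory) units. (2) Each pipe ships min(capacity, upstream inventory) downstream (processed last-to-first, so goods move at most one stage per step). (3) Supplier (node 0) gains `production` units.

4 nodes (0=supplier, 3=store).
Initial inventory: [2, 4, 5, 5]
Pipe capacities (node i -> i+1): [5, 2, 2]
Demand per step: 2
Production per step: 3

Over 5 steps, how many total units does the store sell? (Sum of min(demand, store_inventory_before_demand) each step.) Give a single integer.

Answer: 10

Derivation:
Step 1: sold=2 (running total=2) -> [3 4 5 5]
Step 2: sold=2 (running total=4) -> [3 5 5 5]
Step 3: sold=2 (running total=6) -> [3 6 5 5]
Step 4: sold=2 (running total=8) -> [3 7 5 5]
Step 5: sold=2 (running total=10) -> [3 8 5 5]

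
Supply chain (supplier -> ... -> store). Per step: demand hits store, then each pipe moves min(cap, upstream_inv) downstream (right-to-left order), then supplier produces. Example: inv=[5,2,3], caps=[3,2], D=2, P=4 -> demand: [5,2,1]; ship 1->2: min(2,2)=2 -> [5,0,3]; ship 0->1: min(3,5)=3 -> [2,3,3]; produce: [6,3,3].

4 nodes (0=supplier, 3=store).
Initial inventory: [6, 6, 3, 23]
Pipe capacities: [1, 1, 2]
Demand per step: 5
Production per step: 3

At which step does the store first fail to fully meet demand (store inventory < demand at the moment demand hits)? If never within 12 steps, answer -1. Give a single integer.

Step 1: demand=5,sold=5 ship[2->3]=2 ship[1->2]=1 ship[0->1]=1 prod=3 -> [8 6 2 20]
Step 2: demand=5,sold=5 ship[2->3]=2 ship[1->2]=1 ship[0->1]=1 prod=3 -> [10 6 1 17]
Step 3: demand=5,sold=5 ship[2->3]=1 ship[1->2]=1 ship[0->1]=1 prod=3 -> [12 6 1 13]
Step 4: demand=5,sold=5 ship[2->3]=1 ship[1->2]=1 ship[0->1]=1 prod=3 -> [14 6 1 9]
Step 5: demand=5,sold=5 ship[2->3]=1 ship[1->2]=1 ship[0->1]=1 prod=3 -> [16 6 1 5]
Step 6: demand=5,sold=5 ship[2->3]=1 ship[1->2]=1 ship[0->1]=1 prod=3 -> [18 6 1 1]
Step 7: demand=5,sold=1 ship[2->3]=1 ship[1->2]=1 ship[0->1]=1 prod=3 -> [20 6 1 1]
Step 8: demand=5,sold=1 ship[2->3]=1 ship[1->2]=1 ship[0->1]=1 prod=3 -> [22 6 1 1]
Step 9: demand=5,sold=1 ship[2->3]=1 ship[1->2]=1 ship[0->1]=1 prod=3 -> [24 6 1 1]
Step 10: demand=5,sold=1 ship[2->3]=1 ship[1->2]=1 ship[0->1]=1 prod=3 -> [26 6 1 1]
Step 11: demand=5,sold=1 ship[2->3]=1 ship[1->2]=1 ship[0->1]=1 prod=3 -> [28 6 1 1]
Step 12: demand=5,sold=1 ship[2->3]=1 ship[1->2]=1 ship[0->1]=1 prod=3 -> [30 6 1 1]
First stockout at step 7

7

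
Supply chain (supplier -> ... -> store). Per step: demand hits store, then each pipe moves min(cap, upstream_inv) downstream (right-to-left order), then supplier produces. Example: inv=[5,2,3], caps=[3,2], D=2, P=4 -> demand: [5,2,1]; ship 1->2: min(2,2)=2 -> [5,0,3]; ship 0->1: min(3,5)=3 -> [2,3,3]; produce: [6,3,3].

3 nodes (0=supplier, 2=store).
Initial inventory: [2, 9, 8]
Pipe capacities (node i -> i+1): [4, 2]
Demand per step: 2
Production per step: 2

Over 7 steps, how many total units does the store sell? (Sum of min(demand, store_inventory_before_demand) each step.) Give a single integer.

Step 1: sold=2 (running total=2) -> [2 9 8]
Step 2: sold=2 (running total=4) -> [2 9 8]
Step 3: sold=2 (running total=6) -> [2 9 8]
Step 4: sold=2 (running total=8) -> [2 9 8]
Step 5: sold=2 (running total=10) -> [2 9 8]
Step 6: sold=2 (running total=12) -> [2 9 8]
Step 7: sold=2 (running total=14) -> [2 9 8]

Answer: 14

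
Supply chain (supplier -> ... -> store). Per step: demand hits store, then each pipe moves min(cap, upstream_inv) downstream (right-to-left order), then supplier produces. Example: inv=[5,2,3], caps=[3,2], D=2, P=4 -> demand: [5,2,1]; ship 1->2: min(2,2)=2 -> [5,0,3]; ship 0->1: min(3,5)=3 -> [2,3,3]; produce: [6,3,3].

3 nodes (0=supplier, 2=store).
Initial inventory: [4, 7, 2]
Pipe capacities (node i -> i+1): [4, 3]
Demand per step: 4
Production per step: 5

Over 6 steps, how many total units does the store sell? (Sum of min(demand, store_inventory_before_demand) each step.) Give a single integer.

Answer: 17

Derivation:
Step 1: sold=2 (running total=2) -> [5 8 3]
Step 2: sold=3 (running total=5) -> [6 9 3]
Step 3: sold=3 (running total=8) -> [7 10 3]
Step 4: sold=3 (running total=11) -> [8 11 3]
Step 5: sold=3 (running total=14) -> [9 12 3]
Step 6: sold=3 (running total=17) -> [10 13 3]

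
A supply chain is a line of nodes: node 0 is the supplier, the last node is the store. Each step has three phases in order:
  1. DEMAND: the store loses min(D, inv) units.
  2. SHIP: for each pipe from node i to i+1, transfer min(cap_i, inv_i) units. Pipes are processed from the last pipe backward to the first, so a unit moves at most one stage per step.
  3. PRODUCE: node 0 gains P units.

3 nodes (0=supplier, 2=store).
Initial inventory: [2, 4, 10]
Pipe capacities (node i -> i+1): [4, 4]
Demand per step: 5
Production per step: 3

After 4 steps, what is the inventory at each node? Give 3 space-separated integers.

Step 1: demand=5,sold=5 ship[1->2]=4 ship[0->1]=2 prod=3 -> inv=[3 2 9]
Step 2: demand=5,sold=5 ship[1->2]=2 ship[0->1]=3 prod=3 -> inv=[3 3 6]
Step 3: demand=5,sold=5 ship[1->2]=3 ship[0->1]=3 prod=3 -> inv=[3 3 4]
Step 4: demand=5,sold=4 ship[1->2]=3 ship[0->1]=3 prod=3 -> inv=[3 3 3]

3 3 3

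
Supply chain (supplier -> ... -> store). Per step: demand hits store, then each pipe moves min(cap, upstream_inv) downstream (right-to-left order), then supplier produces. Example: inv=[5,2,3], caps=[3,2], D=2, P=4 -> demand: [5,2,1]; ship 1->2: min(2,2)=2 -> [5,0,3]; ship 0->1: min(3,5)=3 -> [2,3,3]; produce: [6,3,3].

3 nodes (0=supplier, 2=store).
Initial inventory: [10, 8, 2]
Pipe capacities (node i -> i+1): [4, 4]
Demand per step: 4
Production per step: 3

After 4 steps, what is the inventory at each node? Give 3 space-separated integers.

Step 1: demand=4,sold=2 ship[1->2]=4 ship[0->1]=4 prod=3 -> inv=[9 8 4]
Step 2: demand=4,sold=4 ship[1->2]=4 ship[0->1]=4 prod=3 -> inv=[8 8 4]
Step 3: demand=4,sold=4 ship[1->2]=4 ship[0->1]=4 prod=3 -> inv=[7 8 4]
Step 4: demand=4,sold=4 ship[1->2]=4 ship[0->1]=4 prod=3 -> inv=[6 8 4]

6 8 4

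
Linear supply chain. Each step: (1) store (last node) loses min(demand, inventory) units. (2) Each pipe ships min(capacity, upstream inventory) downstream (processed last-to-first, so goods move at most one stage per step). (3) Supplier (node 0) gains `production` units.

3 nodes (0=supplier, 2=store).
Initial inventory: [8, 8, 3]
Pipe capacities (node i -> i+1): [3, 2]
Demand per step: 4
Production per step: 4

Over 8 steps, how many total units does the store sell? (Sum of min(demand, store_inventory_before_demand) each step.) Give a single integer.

Step 1: sold=3 (running total=3) -> [9 9 2]
Step 2: sold=2 (running total=5) -> [10 10 2]
Step 3: sold=2 (running total=7) -> [11 11 2]
Step 4: sold=2 (running total=9) -> [12 12 2]
Step 5: sold=2 (running total=11) -> [13 13 2]
Step 6: sold=2 (running total=13) -> [14 14 2]
Step 7: sold=2 (running total=15) -> [15 15 2]
Step 8: sold=2 (running total=17) -> [16 16 2]

Answer: 17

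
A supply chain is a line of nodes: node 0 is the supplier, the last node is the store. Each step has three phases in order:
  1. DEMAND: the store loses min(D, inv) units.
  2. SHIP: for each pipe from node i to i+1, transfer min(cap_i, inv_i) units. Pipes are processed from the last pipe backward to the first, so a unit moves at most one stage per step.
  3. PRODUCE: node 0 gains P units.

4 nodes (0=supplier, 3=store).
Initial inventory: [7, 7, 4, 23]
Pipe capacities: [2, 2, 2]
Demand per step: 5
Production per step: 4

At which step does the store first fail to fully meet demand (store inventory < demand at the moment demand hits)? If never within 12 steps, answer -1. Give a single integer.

Step 1: demand=5,sold=5 ship[2->3]=2 ship[1->2]=2 ship[0->1]=2 prod=4 -> [9 7 4 20]
Step 2: demand=5,sold=5 ship[2->3]=2 ship[1->2]=2 ship[0->1]=2 prod=4 -> [11 7 4 17]
Step 3: demand=5,sold=5 ship[2->3]=2 ship[1->2]=2 ship[0->1]=2 prod=4 -> [13 7 4 14]
Step 4: demand=5,sold=5 ship[2->3]=2 ship[1->2]=2 ship[0->1]=2 prod=4 -> [15 7 4 11]
Step 5: demand=5,sold=5 ship[2->3]=2 ship[1->2]=2 ship[0->1]=2 prod=4 -> [17 7 4 8]
Step 6: demand=5,sold=5 ship[2->3]=2 ship[1->2]=2 ship[0->1]=2 prod=4 -> [19 7 4 5]
Step 7: demand=5,sold=5 ship[2->3]=2 ship[1->2]=2 ship[0->1]=2 prod=4 -> [21 7 4 2]
Step 8: demand=5,sold=2 ship[2->3]=2 ship[1->2]=2 ship[0->1]=2 prod=4 -> [23 7 4 2]
Step 9: demand=5,sold=2 ship[2->3]=2 ship[1->2]=2 ship[0->1]=2 prod=4 -> [25 7 4 2]
Step 10: demand=5,sold=2 ship[2->3]=2 ship[1->2]=2 ship[0->1]=2 prod=4 -> [27 7 4 2]
Step 11: demand=5,sold=2 ship[2->3]=2 ship[1->2]=2 ship[0->1]=2 prod=4 -> [29 7 4 2]
Step 12: demand=5,sold=2 ship[2->3]=2 ship[1->2]=2 ship[0->1]=2 prod=4 -> [31 7 4 2]
First stockout at step 8

8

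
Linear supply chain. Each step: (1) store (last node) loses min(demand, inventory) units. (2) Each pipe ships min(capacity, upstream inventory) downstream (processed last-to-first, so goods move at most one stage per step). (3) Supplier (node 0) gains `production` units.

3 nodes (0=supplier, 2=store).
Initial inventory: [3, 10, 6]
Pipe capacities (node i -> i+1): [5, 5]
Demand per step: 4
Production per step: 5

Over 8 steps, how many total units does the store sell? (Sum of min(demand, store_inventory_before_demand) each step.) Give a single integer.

Step 1: sold=4 (running total=4) -> [5 8 7]
Step 2: sold=4 (running total=8) -> [5 8 8]
Step 3: sold=4 (running total=12) -> [5 8 9]
Step 4: sold=4 (running total=16) -> [5 8 10]
Step 5: sold=4 (running total=20) -> [5 8 11]
Step 6: sold=4 (running total=24) -> [5 8 12]
Step 7: sold=4 (running total=28) -> [5 8 13]
Step 8: sold=4 (running total=32) -> [5 8 14]

Answer: 32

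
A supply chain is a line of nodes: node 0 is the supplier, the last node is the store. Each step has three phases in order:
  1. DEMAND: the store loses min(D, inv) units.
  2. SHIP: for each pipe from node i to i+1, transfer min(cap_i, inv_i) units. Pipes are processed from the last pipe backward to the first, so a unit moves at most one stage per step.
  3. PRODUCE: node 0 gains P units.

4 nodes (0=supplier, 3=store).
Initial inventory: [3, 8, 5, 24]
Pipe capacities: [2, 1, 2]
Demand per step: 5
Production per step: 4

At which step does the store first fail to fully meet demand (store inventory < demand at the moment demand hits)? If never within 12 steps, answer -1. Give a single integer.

Step 1: demand=5,sold=5 ship[2->3]=2 ship[1->2]=1 ship[0->1]=2 prod=4 -> [5 9 4 21]
Step 2: demand=5,sold=5 ship[2->3]=2 ship[1->2]=1 ship[0->1]=2 prod=4 -> [7 10 3 18]
Step 3: demand=5,sold=5 ship[2->3]=2 ship[1->2]=1 ship[0->1]=2 prod=4 -> [9 11 2 15]
Step 4: demand=5,sold=5 ship[2->3]=2 ship[1->2]=1 ship[0->1]=2 prod=4 -> [11 12 1 12]
Step 5: demand=5,sold=5 ship[2->3]=1 ship[1->2]=1 ship[0->1]=2 prod=4 -> [13 13 1 8]
Step 6: demand=5,sold=5 ship[2->3]=1 ship[1->2]=1 ship[0->1]=2 prod=4 -> [15 14 1 4]
Step 7: demand=5,sold=4 ship[2->3]=1 ship[1->2]=1 ship[0->1]=2 prod=4 -> [17 15 1 1]
Step 8: demand=5,sold=1 ship[2->3]=1 ship[1->2]=1 ship[0->1]=2 prod=4 -> [19 16 1 1]
Step 9: demand=5,sold=1 ship[2->3]=1 ship[1->2]=1 ship[0->1]=2 prod=4 -> [21 17 1 1]
Step 10: demand=5,sold=1 ship[2->3]=1 ship[1->2]=1 ship[0->1]=2 prod=4 -> [23 18 1 1]
Step 11: demand=5,sold=1 ship[2->3]=1 ship[1->2]=1 ship[0->1]=2 prod=4 -> [25 19 1 1]
Step 12: demand=5,sold=1 ship[2->3]=1 ship[1->2]=1 ship[0->1]=2 prod=4 -> [27 20 1 1]
First stockout at step 7

7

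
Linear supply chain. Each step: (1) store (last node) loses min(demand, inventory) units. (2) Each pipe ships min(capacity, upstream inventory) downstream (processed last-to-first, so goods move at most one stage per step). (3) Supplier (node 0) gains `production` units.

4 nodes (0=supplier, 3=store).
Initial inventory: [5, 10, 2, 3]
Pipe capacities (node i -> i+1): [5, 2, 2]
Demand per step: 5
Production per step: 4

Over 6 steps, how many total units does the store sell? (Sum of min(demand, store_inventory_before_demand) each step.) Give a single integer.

Step 1: sold=3 (running total=3) -> [4 13 2 2]
Step 2: sold=2 (running total=5) -> [4 15 2 2]
Step 3: sold=2 (running total=7) -> [4 17 2 2]
Step 4: sold=2 (running total=9) -> [4 19 2 2]
Step 5: sold=2 (running total=11) -> [4 21 2 2]
Step 6: sold=2 (running total=13) -> [4 23 2 2]

Answer: 13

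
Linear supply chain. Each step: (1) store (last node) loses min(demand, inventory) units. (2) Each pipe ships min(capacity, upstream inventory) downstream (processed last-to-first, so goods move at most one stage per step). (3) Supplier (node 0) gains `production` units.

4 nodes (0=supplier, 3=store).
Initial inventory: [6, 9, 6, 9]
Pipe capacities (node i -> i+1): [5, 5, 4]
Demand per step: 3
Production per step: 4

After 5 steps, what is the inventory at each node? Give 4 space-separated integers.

Step 1: demand=3,sold=3 ship[2->3]=4 ship[1->2]=5 ship[0->1]=5 prod=4 -> inv=[5 9 7 10]
Step 2: demand=3,sold=3 ship[2->3]=4 ship[1->2]=5 ship[0->1]=5 prod=4 -> inv=[4 9 8 11]
Step 3: demand=3,sold=3 ship[2->3]=4 ship[1->2]=5 ship[0->1]=4 prod=4 -> inv=[4 8 9 12]
Step 4: demand=3,sold=3 ship[2->3]=4 ship[1->2]=5 ship[0->1]=4 prod=4 -> inv=[4 7 10 13]
Step 5: demand=3,sold=3 ship[2->3]=4 ship[1->2]=5 ship[0->1]=4 prod=4 -> inv=[4 6 11 14]

4 6 11 14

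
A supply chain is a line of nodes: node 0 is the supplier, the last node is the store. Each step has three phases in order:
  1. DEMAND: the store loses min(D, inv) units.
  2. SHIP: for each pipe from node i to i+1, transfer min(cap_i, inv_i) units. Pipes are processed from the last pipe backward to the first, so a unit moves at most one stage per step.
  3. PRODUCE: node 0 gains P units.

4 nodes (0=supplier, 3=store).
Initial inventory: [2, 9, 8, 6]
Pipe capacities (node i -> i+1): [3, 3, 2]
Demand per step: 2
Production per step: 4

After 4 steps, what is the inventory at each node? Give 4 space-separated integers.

Step 1: demand=2,sold=2 ship[2->3]=2 ship[1->2]=3 ship[0->1]=2 prod=4 -> inv=[4 8 9 6]
Step 2: demand=2,sold=2 ship[2->3]=2 ship[1->2]=3 ship[0->1]=3 prod=4 -> inv=[5 8 10 6]
Step 3: demand=2,sold=2 ship[2->3]=2 ship[1->2]=3 ship[0->1]=3 prod=4 -> inv=[6 8 11 6]
Step 4: demand=2,sold=2 ship[2->3]=2 ship[1->2]=3 ship[0->1]=3 prod=4 -> inv=[7 8 12 6]

7 8 12 6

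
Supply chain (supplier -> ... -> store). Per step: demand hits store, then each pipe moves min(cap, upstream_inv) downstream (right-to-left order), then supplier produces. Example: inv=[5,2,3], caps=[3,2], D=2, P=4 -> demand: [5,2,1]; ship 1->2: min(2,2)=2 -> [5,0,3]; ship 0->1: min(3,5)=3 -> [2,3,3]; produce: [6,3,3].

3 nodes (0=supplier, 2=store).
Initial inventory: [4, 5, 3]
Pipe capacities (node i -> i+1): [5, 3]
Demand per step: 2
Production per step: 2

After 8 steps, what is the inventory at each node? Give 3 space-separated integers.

Step 1: demand=2,sold=2 ship[1->2]=3 ship[0->1]=4 prod=2 -> inv=[2 6 4]
Step 2: demand=2,sold=2 ship[1->2]=3 ship[0->1]=2 prod=2 -> inv=[2 5 5]
Step 3: demand=2,sold=2 ship[1->2]=3 ship[0->1]=2 prod=2 -> inv=[2 4 6]
Step 4: demand=2,sold=2 ship[1->2]=3 ship[0->1]=2 prod=2 -> inv=[2 3 7]
Step 5: demand=2,sold=2 ship[1->2]=3 ship[0->1]=2 prod=2 -> inv=[2 2 8]
Step 6: demand=2,sold=2 ship[1->2]=2 ship[0->1]=2 prod=2 -> inv=[2 2 8]
Step 7: demand=2,sold=2 ship[1->2]=2 ship[0->1]=2 prod=2 -> inv=[2 2 8]
Step 8: demand=2,sold=2 ship[1->2]=2 ship[0->1]=2 prod=2 -> inv=[2 2 8]

2 2 8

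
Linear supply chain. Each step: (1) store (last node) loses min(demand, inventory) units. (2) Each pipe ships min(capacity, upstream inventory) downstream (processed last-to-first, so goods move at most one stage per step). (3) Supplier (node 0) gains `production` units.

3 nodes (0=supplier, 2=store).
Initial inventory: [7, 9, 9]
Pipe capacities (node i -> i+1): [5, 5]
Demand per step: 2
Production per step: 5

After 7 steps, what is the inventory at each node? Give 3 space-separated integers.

Step 1: demand=2,sold=2 ship[1->2]=5 ship[0->1]=5 prod=5 -> inv=[7 9 12]
Step 2: demand=2,sold=2 ship[1->2]=5 ship[0->1]=5 prod=5 -> inv=[7 9 15]
Step 3: demand=2,sold=2 ship[1->2]=5 ship[0->1]=5 prod=5 -> inv=[7 9 18]
Step 4: demand=2,sold=2 ship[1->2]=5 ship[0->1]=5 prod=5 -> inv=[7 9 21]
Step 5: demand=2,sold=2 ship[1->2]=5 ship[0->1]=5 prod=5 -> inv=[7 9 24]
Step 6: demand=2,sold=2 ship[1->2]=5 ship[0->1]=5 prod=5 -> inv=[7 9 27]
Step 7: demand=2,sold=2 ship[1->2]=5 ship[0->1]=5 prod=5 -> inv=[7 9 30]

7 9 30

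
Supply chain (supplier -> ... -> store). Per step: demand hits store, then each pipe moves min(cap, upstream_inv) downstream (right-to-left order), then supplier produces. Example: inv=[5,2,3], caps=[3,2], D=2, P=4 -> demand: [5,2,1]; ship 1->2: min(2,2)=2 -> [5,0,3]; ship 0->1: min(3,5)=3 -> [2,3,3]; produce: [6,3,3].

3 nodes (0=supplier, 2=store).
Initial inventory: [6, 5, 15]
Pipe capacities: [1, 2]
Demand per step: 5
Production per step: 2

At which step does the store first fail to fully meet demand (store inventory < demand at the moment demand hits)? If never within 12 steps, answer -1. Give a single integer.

Step 1: demand=5,sold=5 ship[1->2]=2 ship[0->1]=1 prod=2 -> [7 4 12]
Step 2: demand=5,sold=5 ship[1->2]=2 ship[0->1]=1 prod=2 -> [8 3 9]
Step 3: demand=5,sold=5 ship[1->2]=2 ship[0->1]=1 prod=2 -> [9 2 6]
Step 4: demand=5,sold=5 ship[1->2]=2 ship[0->1]=1 prod=2 -> [10 1 3]
Step 5: demand=5,sold=3 ship[1->2]=1 ship[0->1]=1 prod=2 -> [11 1 1]
Step 6: demand=5,sold=1 ship[1->2]=1 ship[0->1]=1 prod=2 -> [12 1 1]
Step 7: demand=5,sold=1 ship[1->2]=1 ship[0->1]=1 prod=2 -> [13 1 1]
Step 8: demand=5,sold=1 ship[1->2]=1 ship[0->1]=1 prod=2 -> [14 1 1]
Step 9: demand=5,sold=1 ship[1->2]=1 ship[0->1]=1 prod=2 -> [15 1 1]
Step 10: demand=5,sold=1 ship[1->2]=1 ship[0->1]=1 prod=2 -> [16 1 1]
Step 11: demand=5,sold=1 ship[1->2]=1 ship[0->1]=1 prod=2 -> [17 1 1]
Step 12: demand=5,sold=1 ship[1->2]=1 ship[0->1]=1 prod=2 -> [18 1 1]
First stockout at step 5

5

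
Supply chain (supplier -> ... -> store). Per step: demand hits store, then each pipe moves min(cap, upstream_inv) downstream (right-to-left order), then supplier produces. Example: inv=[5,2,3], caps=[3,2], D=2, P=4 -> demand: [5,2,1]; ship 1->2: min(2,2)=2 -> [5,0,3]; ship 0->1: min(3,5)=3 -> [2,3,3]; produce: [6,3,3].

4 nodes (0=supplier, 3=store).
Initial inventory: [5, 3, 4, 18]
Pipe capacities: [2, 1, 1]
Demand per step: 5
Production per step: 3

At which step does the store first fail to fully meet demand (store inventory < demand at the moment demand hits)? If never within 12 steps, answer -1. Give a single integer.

Step 1: demand=5,sold=5 ship[2->3]=1 ship[1->2]=1 ship[0->1]=2 prod=3 -> [6 4 4 14]
Step 2: demand=5,sold=5 ship[2->3]=1 ship[1->2]=1 ship[0->1]=2 prod=3 -> [7 5 4 10]
Step 3: demand=5,sold=5 ship[2->3]=1 ship[1->2]=1 ship[0->1]=2 prod=3 -> [8 6 4 6]
Step 4: demand=5,sold=5 ship[2->3]=1 ship[1->2]=1 ship[0->1]=2 prod=3 -> [9 7 4 2]
Step 5: demand=5,sold=2 ship[2->3]=1 ship[1->2]=1 ship[0->1]=2 prod=3 -> [10 8 4 1]
Step 6: demand=5,sold=1 ship[2->3]=1 ship[1->2]=1 ship[0->1]=2 prod=3 -> [11 9 4 1]
Step 7: demand=5,sold=1 ship[2->3]=1 ship[1->2]=1 ship[0->1]=2 prod=3 -> [12 10 4 1]
Step 8: demand=5,sold=1 ship[2->3]=1 ship[1->2]=1 ship[0->1]=2 prod=3 -> [13 11 4 1]
Step 9: demand=5,sold=1 ship[2->3]=1 ship[1->2]=1 ship[0->1]=2 prod=3 -> [14 12 4 1]
Step 10: demand=5,sold=1 ship[2->3]=1 ship[1->2]=1 ship[0->1]=2 prod=3 -> [15 13 4 1]
Step 11: demand=5,sold=1 ship[2->3]=1 ship[1->2]=1 ship[0->1]=2 prod=3 -> [16 14 4 1]
Step 12: demand=5,sold=1 ship[2->3]=1 ship[1->2]=1 ship[0->1]=2 prod=3 -> [17 15 4 1]
First stockout at step 5

5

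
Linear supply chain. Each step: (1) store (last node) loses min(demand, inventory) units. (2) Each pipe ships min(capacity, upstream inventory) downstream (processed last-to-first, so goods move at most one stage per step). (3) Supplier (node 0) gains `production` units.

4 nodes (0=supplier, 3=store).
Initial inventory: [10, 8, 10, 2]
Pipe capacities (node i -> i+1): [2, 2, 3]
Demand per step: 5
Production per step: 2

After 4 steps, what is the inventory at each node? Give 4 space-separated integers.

Step 1: demand=5,sold=2 ship[2->3]=3 ship[1->2]=2 ship[0->1]=2 prod=2 -> inv=[10 8 9 3]
Step 2: demand=5,sold=3 ship[2->3]=3 ship[1->2]=2 ship[0->1]=2 prod=2 -> inv=[10 8 8 3]
Step 3: demand=5,sold=3 ship[2->3]=3 ship[1->2]=2 ship[0->1]=2 prod=2 -> inv=[10 8 7 3]
Step 4: demand=5,sold=3 ship[2->3]=3 ship[1->2]=2 ship[0->1]=2 prod=2 -> inv=[10 8 6 3]

10 8 6 3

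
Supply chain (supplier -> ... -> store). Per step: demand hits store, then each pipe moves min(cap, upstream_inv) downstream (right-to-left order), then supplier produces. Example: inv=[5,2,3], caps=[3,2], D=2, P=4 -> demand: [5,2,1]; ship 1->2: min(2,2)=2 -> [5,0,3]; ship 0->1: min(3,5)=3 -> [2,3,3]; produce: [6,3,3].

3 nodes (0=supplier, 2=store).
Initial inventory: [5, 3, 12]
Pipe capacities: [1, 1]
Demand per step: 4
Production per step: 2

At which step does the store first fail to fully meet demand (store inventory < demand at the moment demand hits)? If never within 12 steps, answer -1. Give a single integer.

Step 1: demand=4,sold=4 ship[1->2]=1 ship[0->1]=1 prod=2 -> [6 3 9]
Step 2: demand=4,sold=4 ship[1->2]=1 ship[0->1]=1 prod=2 -> [7 3 6]
Step 3: demand=4,sold=4 ship[1->2]=1 ship[0->1]=1 prod=2 -> [8 3 3]
Step 4: demand=4,sold=3 ship[1->2]=1 ship[0->1]=1 prod=2 -> [9 3 1]
Step 5: demand=4,sold=1 ship[1->2]=1 ship[0->1]=1 prod=2 -> [10 3 1]
Step 6: demand=4,sold=1 ship[1->2]=1 ship[0->1]=1 prod=2 -> [11 3 1]
Step 7: demand=4,sold=1 ship[1->2]=1 ship[0->1]=1 prod=2 -> [12 3 1]
Step 8: demand=4,sold=1 ship[1->2]=1 ship[0->1]=1 prod=2 -> [13 3 1]
Step 9: demand=4,sold=1 ship[1->2]=1 ship[0->1]=1 prod=2 -> [14 3 1]
Step 10: demand=4,sold=1 ship[1->2]=1 ship[0->1]=1 prod=2 -> [15 3 1]
Step 11: demand=4,sold=1 ship[1->2]=1 ship[0->1]=1 prod=2 -> [16 3 1]
Step 12: demand=4,sold=1 ship[1->2]=1 ship[0->1]=1 prod=2 -> [17 3 1]
First stockout at step 4

4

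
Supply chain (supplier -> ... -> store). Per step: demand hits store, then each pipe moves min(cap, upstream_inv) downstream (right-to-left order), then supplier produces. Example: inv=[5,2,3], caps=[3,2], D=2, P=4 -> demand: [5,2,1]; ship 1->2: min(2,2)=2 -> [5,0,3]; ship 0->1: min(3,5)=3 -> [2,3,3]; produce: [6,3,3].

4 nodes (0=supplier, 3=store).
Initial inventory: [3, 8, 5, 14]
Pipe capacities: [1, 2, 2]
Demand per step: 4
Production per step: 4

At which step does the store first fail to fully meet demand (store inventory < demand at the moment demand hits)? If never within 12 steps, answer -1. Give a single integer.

Step 1: demand=4,sold=4 ship[2->3]=2 ship[1->2]=2 ship[0->1]=1 prod=4 -> [6 7 5 12]
Step 2: demand=4,sold=4 ship[2->3]=2 ship[1->2]=2 ship[0->1]=1 prod=4 -> [9 6 5 10]
Step 3: demand=4,sold=4 ship[2->3]=2 ship[1->2]=2 ship[0->1]=1 prod=4 -> [12 5 5 8]
Step 4: demand=4,sold=4 ship[2->3]=2 ship[1->2]=2 ship[0->1]=1 prod=4 -> [15 4 5 6]
Step 5: demand=4,sold=4 ship[2->3]=2 ship[1->2]=2 ship[0->1]=1 prod=4 -> [18 3 5 4]
Step 6: demand=4,sold=4 ship[2->3]=2 ship[1->2]=2 ship[0->1]=1 prod=4 -> [21 2 5 2]
Step 7: demand=4,sold=2 ship[2->3]=2 ship[1->2]=2 ship[0->1]=1 prod=4 -> [24 1 5 2]
Step 8: demand=4,sold=2 ship[2->3]=2 ship[1->2]=1 ship[0->1]=1 prod=4 -> [27 1 4 2]
Step 9: demand=4,sold=2 ship[2->3]=2 ship[1->2]=1 ship[0->1]=1 prod=4 -> [30 1 3 2]
Step 10: demand=4,sold=2 ship[2->3]=2 ship[1->2]=1 ship[0->1]=1 prod=4 -> [33 1 2 2]
Step 11: demand=4,sold=2 ship[2->3]=2 ship[1->2]=1 ship[0->1]=1 prod=4 -> [36 1 1 2]
Step 12: demand=4,sold=2 ship[2->3]=1 ship[1->2]=1 ship[0->1]=1 prod=4 -> [39 1 1 1]
First stockout at step 7

7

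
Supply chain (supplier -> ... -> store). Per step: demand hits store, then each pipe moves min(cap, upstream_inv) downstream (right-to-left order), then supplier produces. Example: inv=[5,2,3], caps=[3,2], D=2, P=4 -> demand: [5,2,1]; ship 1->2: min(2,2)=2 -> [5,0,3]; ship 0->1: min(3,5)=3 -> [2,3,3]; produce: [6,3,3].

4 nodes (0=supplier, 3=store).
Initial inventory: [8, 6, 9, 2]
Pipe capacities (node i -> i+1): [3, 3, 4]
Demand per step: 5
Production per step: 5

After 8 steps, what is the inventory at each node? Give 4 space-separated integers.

Step 1: demand=5,sold=2 ship[2->3]=4 ship[1->2]=3 ship[0->1]=3 prod=5 -> inv=[10 6 8 4]
Step 2: demand=5,sold=4 ship[2->3]=4 ship[1->2]=3 ship[0->1]=3 prod=5 -> inv=[12 6 7 4]
Step 3: demand=5,sold=4 ship[2->3]=4 ship[1->2]=3 ship[0->1]=3 prod=5 -> inv=[14 6 6 4]
Step 4: demand=5,sold=4 ship[2->3]=4 ship[1->2]=3 ship[0->1]=3 prod=5 -> inv=[16 6 5 4]
Step 5: demand=5,sold=4 ship[2->3]=4 ship[1->2]=3 ship[0->1]=3 prod=5 -> inv=[18 6 4 4]
Step 6: demand=5,sold=4 ship[2->3]=4 ship[1->2]=3 ship[0->1]=3 prod=5 -> inv=[20 6 3 4]
Step 7: demand=5,sold=4 ship[2->3]=3 ship[1->2]=3 ship[0->1]=3 prod=5 -> inv=[22 6 3 3]
Step 8: demand=5,sold=3 ship[2->3]=3 ship[1->2]=3 ship[0->1]=3 prod=5 -> inv=[24 6 3 3]

24 6 3 3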